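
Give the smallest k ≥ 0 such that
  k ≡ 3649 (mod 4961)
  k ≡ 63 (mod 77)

Combine the congruences pairwise.
gcd(4961, 77) = 11 and 11 | (63 − 3649), so the pair is consistent; merging gives k ≡ 8610 (mod 34727), where 34727 = lcm(4961, 77).
The solution is unique modulo lcm(4961, 77) = 34727.

8610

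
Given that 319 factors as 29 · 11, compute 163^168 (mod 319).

Mod 29: 163 ≡ 18; since 28 | 168, by Fermat 18^168 ≡ 1 (mod 29).
Mod 11: 163 ≡ 9; by Fermat, exponent reduces to 168 mod 10 = 8; 9^8 ≡ 3 (mod 11).
Combine by CRT: x ≡ 1 (mod 29), x ≡ 3 (mod 11) ⇒ x ≡ 146 (mod 319).

146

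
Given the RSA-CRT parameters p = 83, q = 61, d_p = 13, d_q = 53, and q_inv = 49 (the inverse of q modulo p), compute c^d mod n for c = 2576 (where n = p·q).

2549

m₁ = c^(d_p) mod p: c ≡ 3 (mod 83), and 3^13 mod 83 = 59.
m₂ = c^(d_q) mod q: c ≡ 14 (mod 61), and 14^53 mod 61 = 48.
h = q_inv·(m₁ − m₂) mod p = 49·(59 − 48) mod 83 = 41.
m = m₂ + h·q = 48 + 41·61 = 2549.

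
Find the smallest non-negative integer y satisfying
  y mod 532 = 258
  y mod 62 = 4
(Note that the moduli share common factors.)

gcd(532, 62) = 2 and 2 | (4 − 258), so the pair is consistent; merging gives y ≡ 2918 (mod 16492), where 16492 = lcm(532, 62).
The solution is unique modulo lcm(532, 62) = 16492.

2918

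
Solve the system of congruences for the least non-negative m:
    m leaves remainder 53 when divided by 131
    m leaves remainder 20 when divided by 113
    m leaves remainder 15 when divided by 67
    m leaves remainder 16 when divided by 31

15575036

Combine the congruences pairwise.
From m ≡ 53 (mod 131) write m = 53 + 131t. Substituting into m ≡ 20 (mod 113) gives 131t ≡ 80 (mod 113), and since 18⁻¹ ≡ 44 (mod 113), t ≡ 17. Hence m ≡ 53 + 131·17 = 2280 (mod 14803).
From m ≡ 2280 (mod 14803) write m = 2280 + 14803t. Substituting into m ≡ 15 (mod 67) gives 14803t ≡ 13 (mod 67), and since 63⁻¹ ≡ 50 (mod 67), t ≡ 47. Hence m ≡ 2280 + 14803·47 = 698021 (mod 991801).
From m ≡ 698021 (mod 991801) write m = 698021 + 991801t. Substituting into m ≡ 16 (mod 31) gives 991801t ≡ 22 (mod 31), and since 18⁻¹ ≡ 19 (mod 31), t ≡ 15. Hence m ≡ 698021 + 991801·15 = 15575036 (mod 30745831).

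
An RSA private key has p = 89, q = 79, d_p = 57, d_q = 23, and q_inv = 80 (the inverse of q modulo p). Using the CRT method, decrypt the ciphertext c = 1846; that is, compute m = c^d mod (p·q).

3197

m₁ = c^(d_p) mod p: c ≡ 66 (mod 89), and 66^57 mod 89 = 82.
m₂ = c^(d_q) mod q: c ≡ 29 (mod 79), and 29^23 mod 79 = 37.
h = q_inv·(m₁ − m₂) mod p = 80·(82 − 37) mod 89 = 40.
m = m₂ + h·q = 37 + 40·79 = 3197.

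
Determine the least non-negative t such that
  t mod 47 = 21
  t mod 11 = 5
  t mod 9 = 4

3217

The moduli are pairwise coprime; N = 47·11·9 = 4653.
N/47 = 99; 99 ≡ 5 (mod 47); 5·19 ≡ 1, so inverse 19.
N/11 = 423; 423 ≡ 5 (mod 11); 5·9 ≡ 1, so inverse 9.
N/9 = 517; 517 ≡ 4 (mod 9); 4·7 ≡ 1, so inverse 7.
t ≡ 21·99·19 + 5·423·9 + 4·517·7 = 73012.
73012 mod 4653 = 3217.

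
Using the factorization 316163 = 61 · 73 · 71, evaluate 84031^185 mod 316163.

Mod 61: 84031 ≡ 34; by Fermat, exponent reduces to 185 mod 60 = 5; 34^5 ≡ 1 (mod 61).
Mod 73: 84031 ≡ 8; by Fermat, exponent reduces to 185 mod 72 = 41; 8^41 ≡ 64 (mod 73).
Mod 71: 84031 ≡ 38; by Fermat, exponent reduces to 185 mod 70 = 45; 38^45 ≡ 45 (mod 71).
Combine by CRT: x ≡ 1 (mod 61), x ≡ 64 (mod 73), x ≡ 45 (mod 71) ⇒ x ≡ 183367 (mod 316163).

183367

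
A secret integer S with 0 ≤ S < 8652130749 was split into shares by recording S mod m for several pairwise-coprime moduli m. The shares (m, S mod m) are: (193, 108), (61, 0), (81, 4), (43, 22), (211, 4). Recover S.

5352166291

The moduli are pairwise coprime; N = 193·61·81·43·211 = 8652130749.
N/193 = 44829693; 44829693 ≡ 39 (mod 193); 39·99 ≡ 1, so inverse 99.
N/61 = 141838209; 141838209 ≡ 33 (mod 61); 33·37 ≡ 1, so inverse 37.
N/81 = 106816429; 106816429 ≡ 28 (mod 81); 28·55 ≡ 1, so inverse 55.
N/43 = 201212343; 201212343 ≡ 35 (mod 43); 35·16 ≡ 1, so inverse 16.
N/211 = 41005359; 41005359 ≡ 41 (mod 211); 41·175 ≡ 1, so inverse 175.
S ≡ 108·44829693·99 + 0·141838209·37 + 4·106816429·55 + 22·201212343·16 + 4·41005359·175 = 602349187972.
602349187972 mod 8652130749 = 5352166291.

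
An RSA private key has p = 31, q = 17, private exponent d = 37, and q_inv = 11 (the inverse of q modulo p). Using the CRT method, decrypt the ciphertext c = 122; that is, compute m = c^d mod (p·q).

430

d_p = d mod (p−1) = 37 mod 30 = 7; d_q = d mod (q−1) = 5.
m₁ = c^(d_p) mod p: c ≡ 29 (mod 31), and 29^7 mod 31 = 27.
m₂ = c^(d_q) mod q: c ≡ 3 (mod 17), and 3^5 mod 17 = 5.
h = q_inv·(m₁ − m₂) mod p = 11·(27 − 5) mod 31 = 25.
m = m₂ + h·q = 5 + 25·17 = 430.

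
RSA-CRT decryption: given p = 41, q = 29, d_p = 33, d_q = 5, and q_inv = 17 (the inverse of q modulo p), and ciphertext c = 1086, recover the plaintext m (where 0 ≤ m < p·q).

m₁ = c^(d_p) mod p: c ≡ 20 (mod 41), and 20^33 mod 41 = 36.
m₂ = c^(d_q) mod q: c ≡ 13 (mod 29), and 13^5 mod 29 = 6.
h = q_inv·(m₁ − m₂) mod p = 17·(36 − 6) mod 41 = 18.
m = m₂ + h·q = 6 + 18·29 = 528.

528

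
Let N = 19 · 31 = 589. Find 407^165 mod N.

94

Mod 19: 407 ≡ 8; by Fermat, exponent reduces to 165 mod 18 = 3; 8^3 ≡ 18 (mod 19).
Mod 31: 407 ≡ 4; by Fermat, exponent reduces to 165 mod 30 = 15; 4^15 ≡ 1 (mod 31).
Combine by CRT: x ≡ 18 (mod 19), x ≡ 1 (mod 31) ⇒ x ≡ 94 (mod 589).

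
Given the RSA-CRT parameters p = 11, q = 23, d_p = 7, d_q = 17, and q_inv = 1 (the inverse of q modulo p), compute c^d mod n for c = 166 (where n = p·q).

m₁ = c^(d_p) mod p: c ≡ 1 (mod 11), and 1^7 mod 11 = 1.
m₂ = c^(d_q) mod q: c ≡ 5 (mod 23), and 5^17 mod 23 = 15.
h = q_inv·(m₁ − m₂) mod p = 1·(1 − 15) mod 11 = 8.
m = m₂ + h·q = 15 + 8·23 = 199.

199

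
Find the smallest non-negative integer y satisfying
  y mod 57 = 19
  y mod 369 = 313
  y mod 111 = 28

23560

gcd(57, 369) = 3 and 3 | (313 − 19), so the pair is consistent; merging gives y ≡ 2527 (mod 7011), where 7011 = lcm(57, 369).
gcd(7011, 111) = 3 and 3 | (28 − 2527), so the pair is consistent; merging gives y ≡ 23560 (mod 259407), where 259407 = lcm(7011, 111).
The solution is unique modulo lcm(57, 369, 111) = 259407.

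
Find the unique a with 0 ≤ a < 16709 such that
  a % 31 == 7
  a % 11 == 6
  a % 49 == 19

Combine the congruences pairwise.
From a ≡ 7 (mod 31) write a = 7 + 31t. Substituting into a ≡ 6 (mod 11) gives 31t ≡ 10 (mod 11), and since 9⁻¹ ≡ 5 (mod 11), t ≡ 6. Hence a ≡ 7 + 31·6 = 193 (mod 341).
From a ≡ 193 (mod 341) write a = 193 + 341t. Substituting into a ≡ 19 (mod 49) gives 341t ≡ 22 (mod 49), and since 47⁻¹ ≡ 24 (mod 49), t ≡ 38. Hence a ≡ 193 + 341·38 = 13151 (mod 16709).

13151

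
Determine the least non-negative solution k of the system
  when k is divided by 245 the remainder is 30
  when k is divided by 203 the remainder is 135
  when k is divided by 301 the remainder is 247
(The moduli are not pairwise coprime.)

132085

gcd(245, 203) = 7 and 7 | (135 − 30), so the pair is consistent; merging gives k ≡ 4195 (mod 7105), where 7105 = lcm(245, 203).
gcd(7105, 301) = 7 and 7 | (247 − 4195), so the pair is consistent; merging gives k ≡ 132085 (mod 305515), where 305515 = lcm(7105, 301).
The solution is unique modulo lcm(245, 203, 301) = 305515.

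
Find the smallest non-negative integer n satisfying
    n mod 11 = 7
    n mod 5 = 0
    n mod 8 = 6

150

From n ≡ 7 (mod 11) write n = 7 + 11t. Substituting into n ≡ 0 (mod 5) gives 11t ≡ 3 (mod 5), and since 1⁻¹ ≡ 1 (mod 5), t ≡ 3. Hence n ≡ 7 + 11·3 = 40 (mod 55).
From n ≡ 40 (mod 55) write n = 40 + 55t. Substituting into n ≡ 6 (mod 8) gives 55t ≡ 6 (mod 8), and since 7⁻¹ ≡ 7 (mod 8), t ≡ 2. Hence n ≡ 40 + 55·2 = 150 (mod 440).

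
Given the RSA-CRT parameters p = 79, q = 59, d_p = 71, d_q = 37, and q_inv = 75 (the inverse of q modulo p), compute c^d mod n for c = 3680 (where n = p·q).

617

m₁ = c^(d_p) mod p: c ≡ 46 (mod 79), and 46^71 mod 79 = 64.
m₂ = c^(d_q) mod q: c ≡ 22 (mod 59), and 22^37 mod 59 = 27.
h = q_inv·(m₁ − m₂) mod p = 75·(64 − 27) mod 79 = 10.
m = m₂ + h·q = 27 + 10·59 = 617.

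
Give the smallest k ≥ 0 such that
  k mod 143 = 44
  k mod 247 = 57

Combine the congruences pairwise.
gcd(143, 247) = 13 and 13 | (57 − 44), so the pair is consistent; merging gives k ≡ 1045 (mod 2717), where 2717 = lcm(143, 247).
The solution is unique modulo lcm(143, 247) = 2717.

1045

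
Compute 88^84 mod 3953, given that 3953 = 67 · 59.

Mod 67: 88 ≡ 21; by Fermat, exponent reduces to 84 mod 66 = 18; 21^18 ≡ 22 (mod 67).
Mod 59: 88 ≡ 29; by Fermat, exponent reduces to 84 mod 58 = 26; 29^26 ≡ 51 (mod 59).
Combine by CRT: x ≡ 22 (mod 67), x ≡ 51 (mod 59) ⇒ x ≡ 759 (mod 3953).

759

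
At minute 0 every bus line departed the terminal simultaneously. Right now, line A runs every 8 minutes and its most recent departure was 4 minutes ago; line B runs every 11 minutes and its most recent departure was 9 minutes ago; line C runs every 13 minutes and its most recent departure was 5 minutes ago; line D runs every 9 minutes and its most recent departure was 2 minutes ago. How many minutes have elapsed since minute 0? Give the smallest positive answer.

From t ≡ 4 (mod 8) write t = 4 + 8s. Substituting into t ≡ 9 (mod 11) gives 8s ≡ 5 (mod 11), and since 8⁻¹ ≡ 7 (mod 11), s ≡ 2. Hence t ≡ 4 + 8·2 = 20 (mod 88).
From t ≡ 20 (mod 88) write t = 20 + 88s. Substituting into t ≡ 5 (mod 13) gives 88s ≡ 11 (mod 13), and since 10⁻¹ ≡ 4 (mod 13), s ≡ 5. Hence t ≡ 20 + 88·5 = 460 (mod 1144).
From t ≡ 460 (mod 1144) write t = 460 + 1144s. Substituting into t ≡ 2 (mod 9) gives 1144s ≡ 1 (mod 9), and since 1⁻¹ ≡ 1 (mod 9), s ≡ 1. Hence t ≡ 460 + 1144·1 = 1604 (mod 10296).

1604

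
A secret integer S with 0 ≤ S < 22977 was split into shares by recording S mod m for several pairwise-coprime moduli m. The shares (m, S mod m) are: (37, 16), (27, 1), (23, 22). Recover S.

From S ≡ 16 (mod 37) write S = 16 + 37t. Substituting into S ≡ 1 (mod 27) gives 37t ≡ 12 (mod 27), and since 10⁻¹ ≡ 19 (mod 27), t ≡ 12. Hence S ≡ 16 + 37·12 = 460 (mod 999).
From S ≡ 460 (mod 999) write S = 460 + 999t. Substituting into S ≡ 22 (mod 23) gives 999t ≡ 22 (mod 23), and since 10⁻¹ ≡ 7 (mod 23), t ≡ 16. Hence S ≡ 460 + 999·16 = 16444 (mod 22977).

16444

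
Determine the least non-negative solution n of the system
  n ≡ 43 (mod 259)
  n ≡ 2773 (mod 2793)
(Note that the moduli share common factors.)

gcd(259, 2793) = 7 and 7 | (2773 − 43), so the pair is consistent; merging gives n ≡ 61426 (mod 103341), where 103341 = lcm(259, 2793).
The solution is unique modulo lcm(259, 2793) = 103341.

61426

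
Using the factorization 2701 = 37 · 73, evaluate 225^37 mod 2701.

Mod 37: 225 ≡ 3; by Fermat, exponent reduces to 37 mod 36 = 1; 3^1 ≡ 3 (mod 37).
Mod 73: 225 ≡ 6; 6^37 ≡ 6 (mod 73).
Combine by CRT: x ≡ 3 (mod 37), x ≡ 6 (mod 73) ⇒ x ≡ 225 (mod 2701).

225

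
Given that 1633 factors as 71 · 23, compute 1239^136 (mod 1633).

1599

Mod 71: 1239 ≡ 32; by Fermat, exponent reduces to 136 mod 70 = 66; 32^66 ≡ 37 (mod 71).
Mod 23: 1239 ≡ 20; by Fermat, exponent reduces to 136 mod 22 = 4; 20^4 ≡ 12 (mod 23).
Combine by CRT: x ≡ 37 (mod 71), x ≡ 12 (mod 23) ⇒ x ≡ 1599 (mod 1633).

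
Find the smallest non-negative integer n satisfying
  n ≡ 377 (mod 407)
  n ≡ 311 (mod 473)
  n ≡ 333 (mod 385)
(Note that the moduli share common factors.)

Combine the congruences pairwise.
gcd(407, 473) = 11 and 11 | (311 − 377), so the pair is consistent; merging gives n ≡ 784 (mod 17501), where 17501 = lcm(407, 473).
gcd(17501, 385) = 11 and 11 | (333 − 784), so the pair is consistent; merging gives n ≡ 70788 (mod 612535), where 612535 = lcm(17501, 385).
The solution is unique modulo lcm(407, 473, 385) = 612535.

70788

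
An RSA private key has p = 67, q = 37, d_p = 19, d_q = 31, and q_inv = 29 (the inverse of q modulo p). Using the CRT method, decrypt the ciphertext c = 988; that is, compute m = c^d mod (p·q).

m₁ = c^(d_p) mod p: c ≡ 50 (mod 67), and 50^19 mod 67 = 44.
m₂ = c^(d_q) mod q: c ≡ 26 (mod 37), and 26^31 mod 37 = 26.
h = q_inv·(m₁ − m₂) mod p = 29·(44 − 26) mod 67 = 53.
m = m₂ + h·q = 26 + 53·37 = 1987.

1987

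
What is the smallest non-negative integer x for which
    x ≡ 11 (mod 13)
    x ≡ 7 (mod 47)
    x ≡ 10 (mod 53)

The moduli are pairwise coprime; N = 13·47·53 = 32383.
N/13 = 2491; 2491 ≡ 8 (mod 13); 8·5 ≡ 1, so inverse 5.
N/47 = 689; 689 ≡ 31 (mod 47); 31·44 ≡ 1, so inverse 44.
N/53 = 611; 611 ≡ 28 (mod 53); 28·36 ≡ 1, so inverse 36.
x ≡ 11·2491·5 + 7·689·44 + 10·611·36 = 569177.
569177 mod 32383 = 18666.

18666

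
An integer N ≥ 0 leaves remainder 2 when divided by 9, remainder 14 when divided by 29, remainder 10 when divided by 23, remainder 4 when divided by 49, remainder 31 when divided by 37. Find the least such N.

Combine the congruences pairwise.
From N ≡ 2 (mod 9) write N = 2 + 9t. Substituting into N ≡ 14 (mod 29) gives 9t ≡ 12 (mod 29), and since 9⁻¹ ≡ 13 (mod 29), t ≡ 11. Hence N ≡ 2 + 9·11 = 101 (mod 261).
From N ≡ 101 (mod 261) write N = 101 + 261t. Substituting into N ≡ 10 (mod 23) gives 261t ≡ 1 (mod 23), and since 8⁻¹ ≡ 3 (mod 23), t ≡ 3. Hence N ≡ 101 + 261·3 = 884 (mod 6003).
From N ≡ 884 (mod 6003) write N = 884 + 6003t. Substituting into N ≡ 4 (mod 49) gives 6003t ≡ 2 (mod 49), and since 25⁻¹ ≡ 2 (mod 49), t ≡ 4. Hence N ≡ 884 + 6003·4 = 24896 (mod 294147).
From N ≡ 24896 (mod 294147) write N = 24896 + 294147t. Substituting into N ≡ 31 (mod 37) gives 294147t ≡ 36 (mod 37), and since 34⁻¹ ≡ 12 (mod 37), t ≡ 25. Hence N ≡ 24896 + 294147·25 = 7378571 (mod 10883439).

7378571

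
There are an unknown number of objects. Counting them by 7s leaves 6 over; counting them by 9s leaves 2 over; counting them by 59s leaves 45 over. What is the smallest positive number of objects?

The moduli are pairwise coprime; M = 7·9·59 = 3717.
M/7 = 531; 531 ≡ 6 (mod 7); 6·6 ≡ 1, so inverse 6.
M/9 = 413; 413 ≡ 8 (mod 9); 8·8 ≡ 1, so inverse 8.
M/59 = 63; 63 ≡ 4 (mod 59); 4·15 ≡ 1, so inverse 15.
N ≡ 6·531·6 + 2·413·8 + 45·63·15 = 68249.
68249 mod 3717 = 1343.

1343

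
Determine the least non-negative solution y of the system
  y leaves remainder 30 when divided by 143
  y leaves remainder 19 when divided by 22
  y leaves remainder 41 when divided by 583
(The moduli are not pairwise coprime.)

Combine the congruences pairwise.
gcd(143, 22) = 11 and 11 | (19 − 30), so the pair is consistent; merging gives y ≡ 173 (mod 286), where 286 = lcm(143, 22).
gcd(286, 583) = 11 and 11 | (41 − 173), so the pair is consistent; merging gives y ≡ 7037 (mod 15158), where 15158 = lcm(286, 583).
The solution is unique modulo lcm(143, 22, 583) = 15158.

7037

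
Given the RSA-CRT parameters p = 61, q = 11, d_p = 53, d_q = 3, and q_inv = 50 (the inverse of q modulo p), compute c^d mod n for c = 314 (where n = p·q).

m₁ = c^(d_p) mod p: c ≡ 9 (mod 61), and 9^53 mod 61 = 58.
m₂ = c^(d_q) mod q: c ≡ 6 (mod 11), and 6^3 mod 11 = 7.
h = q_inv·(m₁ − m₂) mod p = 50·(58 − 7) mod 61 = 49.
m = m₂ + h·q = 7 + 49·11 = 546.

546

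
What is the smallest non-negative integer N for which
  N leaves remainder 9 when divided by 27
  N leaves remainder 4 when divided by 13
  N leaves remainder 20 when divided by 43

From N ≡ 9 (mod 27) write N = 9 + 27t. Substituting into N ≡ 4 (mod 13) gives 27t ≡ 8 (mod 13), and since 1⁻¹ ≡ 1 (mod 13), t ≡ 8. Hence N ≡ 9 + 27·8 = 225 (mod 351).
From N ≡ 225 (mod 351) write N = 225 + 351t. Substituting into N ≡ 20 (mod 43) gives 351t ≡ 10 (mod 43), and since 7⁻¹ ≡ 37 (mod 43), t ≡ 26. Hence N ≡ 225 + 351·26 = 9351 (mod 15093).

9351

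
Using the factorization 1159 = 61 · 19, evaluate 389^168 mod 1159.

Mod 61: 389 ≡ 23; by Fermat, exponent reduces to 168 mod 60 = 48; 23^48 ≡ 58 (mod 61).
Mod 19: 389 ≡ 9; by Fermat, exponent reduces to 168 mod 18 = 6; 9^6 ≡ 11 (mod 19).
Combine by CRT: x ≡ 58 (mod 61), x ≡ 11 (mod 19) ⇒ x ≡ 790 (mod 1159).

790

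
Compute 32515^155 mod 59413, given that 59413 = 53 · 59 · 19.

53369

Mod 53: 32515 ≡ 26; by Fermat, exponent reduces to 155 mod 52 = 51; 26^51 ≡ 51 (mod 53).
Mod 59: 32515 ≡ 6; by Fermat, exponent reduces to 155 mod 58 = 39; 6^39 ≡ 33 (mod 59).
Mod 19: 32515 ≡ 6; by Fermat, exponent reduces to 155 mod 18 = 11; 6^11 ≡ 17 (mod 19).
Combine by CRT: x ≡ 51 (mod 53), x ≡ 33 (mod 59), x ≡ 17 (mod 19) ⇒ x ≡ 53369 (mod 59413).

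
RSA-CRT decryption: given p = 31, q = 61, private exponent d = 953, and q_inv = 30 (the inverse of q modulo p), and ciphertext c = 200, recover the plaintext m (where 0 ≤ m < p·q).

d_p = d mod (p−1) = 953 mod 30 = 23; d_q = d mod (q−1) = 53.
m₁ = c^(d_p) mod p: c ≡ 14 (mod 31), and 14^23 mod 31 = 18.
m₂ = c^(d_q) mod q: c ≡ 17 (mod 61), and 17^53 mod 61 = 59.
h = q_inv·(m₁ − m₂) mod p = 30·(18 − 59) mod 31 = 10.
m = m₂ + h·q = 59 + 10·61 = 669.

669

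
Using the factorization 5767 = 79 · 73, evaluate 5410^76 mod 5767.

3731

Mod 79: 5410 ≡ 38; 38^76 ≡ 18 (mod 79).
Mod 73: 5410 ≡ 8; by Fermat, exponent reduces to 76 mod 72 = 4; 8^4 ≡ 8 (mod 73).
Combine by CRT: x ≡ 18 (mod 79), x ≡ 8 (mod 73) ⇒ x ≡ 3731 (mod 5767).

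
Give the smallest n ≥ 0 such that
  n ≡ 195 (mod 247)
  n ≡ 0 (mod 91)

1183

gcd(247, 91) = 13 and 13 | (0 − 195), so the pair is consistent; merging gives n ≡ 1183 (mod 1729), where 1729 = lcm(247, 91).
The solution is unique modulo lcm(247, 91) = 1729.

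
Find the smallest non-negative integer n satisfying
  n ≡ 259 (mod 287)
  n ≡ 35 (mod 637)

gcd(287, 637) = 7 and 7 | (35 − 259), so the pair is consistent; merging gives n ≡ 25515 (mod 26117), where 26117 = lcm(287, 637).
The solution is unique modulo lcm(287, 637) = 26117.

25515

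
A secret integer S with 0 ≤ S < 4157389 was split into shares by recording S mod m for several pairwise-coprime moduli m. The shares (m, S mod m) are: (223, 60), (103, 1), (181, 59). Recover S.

Combine the congruences pairwise.
From S ≡ 60 (mod 223) write S = 60 + 223t. Substituting into S ≡ 1 (mod 103) gives 223t ≡ 44 (mod 103), and since 17⁻¹ ≡ 97 (mod 103), t ≡ 45. Hence S ≡ 60 + 223·45 = 10095 (mod 22969).
From S ≡ 10095 (mod 22969) write S = 10095 + 22969t. Substituting into S ≡ 59 (mod 181) gives 22969t ≡ 100 (mod 181), and since 163⁻¹ ≡ 10 (mod 181), t ≡ 95. Hence S ≡ 10095 + 22969·95 = 2192150 (mod 4157389).

2192150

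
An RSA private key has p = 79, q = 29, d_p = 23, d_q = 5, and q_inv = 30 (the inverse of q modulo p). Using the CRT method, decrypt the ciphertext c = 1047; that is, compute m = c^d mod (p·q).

m₁ = c^(d_p) mod p: c ≡ 20 (mod 79), and 20^23 mod 79 = 50.
m₂ = c^(d_q) mod q: c ≡ 3 (mod 29), and 3^5 mod 29 = 11.
h = q_inv·(m₁ − m₂) mod p = 30·(50 − 11) mod 79 = 64.
m = m₂ + h·q = 11 + 64·29 = 1867.

1867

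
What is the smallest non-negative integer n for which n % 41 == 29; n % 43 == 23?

From n ≡ 29 (mod 41) write n = 29 + 41t. Substituting into n ≡ 23 (mod 43) gives 41t ≡ 37 (mod 43), and since 41⁻¹ ≡ 21 (mod 43), t ≡ 3. Hence n ≡ 29 + 41·3 = 152 (mod 1763).

152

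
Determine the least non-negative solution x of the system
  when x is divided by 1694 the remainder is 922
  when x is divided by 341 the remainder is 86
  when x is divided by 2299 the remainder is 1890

654806

gcd(1694, 341) = 11 and 11 | (86 − 922), so the pair is consistent; merging gives x ≡ 24638 (mod 52514), where 52514 = lcm(1694, 341).
gcd(52514, 2299) = 121 and 121 | (1890 − 24638), so the pair is consistent; merging gives x ≡ 654806 (mod 997766), where 997766 = lcm(52514, 2299).
The solution is unique modulo lcm(1694, 341, 2299) = 997766.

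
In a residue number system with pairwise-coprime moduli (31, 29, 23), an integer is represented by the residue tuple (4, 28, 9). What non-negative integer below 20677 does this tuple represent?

11164

From x ≡ 4 (mod 31) write x = 4 + 31t. Substituting into x ≡ 28 (mod 29) gives 31t ≡ 24 (mod 29), and since 2⁻¹ ≡ 15 (mod 29), t ≡ 12. Hence x ≡ 4 + 31·12 = 376 (mod 899).
From x ≡ 376 (mod 899) write x = 376 + 899t. Substituting into x ≡ 9 (mod 23) gives 899t ≡ 1 (mod 23), and since 2⁻¹ ≡ 12 (mod 23), t ≡ 12. Hence x ≡ 376 + 899·12 = 11164 (mod 20677).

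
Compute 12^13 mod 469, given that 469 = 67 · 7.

Mod 67: 12 ≡ 12; 12^13 ≡ 32 (mod 67).
Mod 7: 12 ≡ 5; by Fermat, exponent reduces to 13 mod 6 = 1; 5^1 ≡ 5 (mod 7).
Combine by CRT: x ≡ 32 (mod 67), x ≡ 5 (mod 7) ⇒ x ≡ 166 (mod 469).

166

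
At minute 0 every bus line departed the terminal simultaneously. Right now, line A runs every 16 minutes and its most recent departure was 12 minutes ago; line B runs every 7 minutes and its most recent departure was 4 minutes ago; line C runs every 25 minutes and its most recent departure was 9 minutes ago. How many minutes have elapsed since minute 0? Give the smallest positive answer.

From t ≡ 12 (mod 16) write t = 12 + 16s. Substituting into t ≡ 4 (mod 7) gives 16s ≡ 6 (mod 7), and since 2⁻¹ ≡ 4 (mod 7), s ≡ 3. Hence t ≡ 12 + 16·3 = 60 (mod 112).
From t ≡ 60 (mod 112) write t = 60 + 112s. Substituting into t ≡ 9 (mod 25) gives 112s ≡ 24 (mod 25), and since 12⁻¹ ≡ 23 (mod 25), s ≡ 2. Hence t ≡ 60 + 112·2 = 284 (mod 2800).

284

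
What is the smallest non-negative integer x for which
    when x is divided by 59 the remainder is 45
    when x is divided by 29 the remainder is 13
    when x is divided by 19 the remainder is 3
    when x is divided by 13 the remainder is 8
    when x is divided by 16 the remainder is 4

The moduli are pairwise coprime; N = 59·29·19·13·16 = 6761872.
N/59 = 114608; 114608 ≡ 30 (mod 59); 30·2 ≡ 1, so inverse 2.
N/29 = 233168; 233168 ≡ 8 (mod 29); 8·11 ≡ 1, so inverse 11.
N/19 = 355888; 355888 ≡ 18 (mod 19); 18·18 ≡ 1, so inverse 18.
N/13 = 520144; 520144 ≡ 1 (mod 13), inverse 1.
N/16 = 422617; 422617 ≡ 9 (mod 16); 9·9 ≡ 1, so inverse 9.
x ≡ 45·114608·2 + 13·233168·11 + 3·355888·18 + 8·520144·1 + 4·422617·9 = 82251060.
82251060 mod 6761872 = 1108596.

1108596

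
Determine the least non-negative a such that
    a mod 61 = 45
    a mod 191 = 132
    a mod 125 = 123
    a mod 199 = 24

103102123

From a ≡ 45 (mod 61) write a = 45 + 61t. Substituting into a ≡ 132 (mod 191) gives 61t ≡ 87 (mod 191), and since 61⁻¹ ≡ 119 (mod 191), t ≡ 39. Hence a ≡ 45 + 61·39 = 2424 (mod 11651).
From a ≡ 2424 (mod 11651) write a = 2424 + 11651t. Substituting into a ≡ 123 (mod 125) gives 11651t ≡ 74 (mod 125), and since 26⁻¹ ≡ 101 (mod 125), t ≡ 99. Hence a ≡ 2424 + 11651·99 = 1155873 (mod 1456375).
From a ≡ 1155873 (mod 1456375) write a = 1155873 + 1456375t. Substituting into a ≡ 24 (mod 199) gives 1456375t ≡ 142 (mod 199), and since 93⁻¹ ≡ 107 (mod 199), t ≡ 70. Hence a ≡ 1155873 + 1456375·70 = 103102123 (mod 289818625).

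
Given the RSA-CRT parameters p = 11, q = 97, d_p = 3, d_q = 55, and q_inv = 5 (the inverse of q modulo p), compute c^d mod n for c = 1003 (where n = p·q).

1020

m₁ = c^(d_p) mod p: c ≡ 2 (mod 11), and 2^3 mod 11 = 8.
m₂ = c^(d_q) mod q: c ≡ 33 (mod 97), and 33^55 mod 97 = 50.
h = q_inv·(m₁ − m₂) mod p = 5·(8 − 50) mod 11 = 10.
m = m₂ + h·q = 50 + 10·97 = 1020.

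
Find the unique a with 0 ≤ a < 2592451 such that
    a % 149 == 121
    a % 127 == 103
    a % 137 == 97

1204190

The moduli are pairwise coprime; N = 149·127·137 = 2592451.
N/149 = 17399; 17399 ≡ 115 (mod 149); 115·92 ≡ 1, so inverse 92.
N/127 = 20413; 20413 ≡ 93 (mod 127); 93·56 ≡ 1, so inverse 56.
N/137 = 18923; 18923 ≡ 17 (mod 137); 17·129 ≡ 1, so inverse 129.
a ≡ 121·17399·92 + 103·20413·56 + 97·18923·129 = 548211351.
548211351 mod 2592451 = 1204190.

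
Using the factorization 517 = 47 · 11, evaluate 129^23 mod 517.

Mod 47: 129 ≡ 35; 35^23 ≡ 46 (mod 47).
Mod 11: 129 ≡ 8; by Fermat, exponent reduces to 23 mod 10 = 3; 8^3 ≡ 6 (mod 11).
Combine by CRT: x ≡ 46 (mod 47), x ≡ 6 (mod 11) ⇒ x ≡ 281 (mod 517).

281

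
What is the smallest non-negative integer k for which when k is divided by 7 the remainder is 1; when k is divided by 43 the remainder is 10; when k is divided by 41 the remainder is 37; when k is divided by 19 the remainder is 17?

64940

The moduli are pairwise coprime; N = 7·43·41·19 = 234479.
N/7 = 33497; 33497 ≡ 2 (mod 7); 2·4 ≡ 1, so inverse 4.
N/43 = 5453; 5453 ≡ 35 (mod 43); 35·16 ≡ 1, so inverse 16.
N/41 = 5719; 5719 ≡ 20 (mod 41); 20·39 ≡ 1, so inverse 39.
N/19 = 12341; 12341 ≡ 10 (mod 19); 10·2 ≡ 1, so inverse 2.
k ≡ 1·33497·4 + 10·5453·16 + 37·5719·39 + 17·12341·2 = 9678579.
9678579 mod 234479 = 64940.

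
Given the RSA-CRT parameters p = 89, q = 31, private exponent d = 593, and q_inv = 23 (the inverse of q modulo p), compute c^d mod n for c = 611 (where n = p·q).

344

d_p = d mod (p−1) = 593 mod 88 = 65; d_q = d mod (q−1) = 23.
m₁ = c^(d_p) mod p: c ≡ 77 (mod 89), and 77^65 mod 89 = 77.
m₂ = c^(d_q) mod q: c ≡ 22 (mod 31), and 22^23 mod 31 = 3.
h = q_inv·(m₁ − m₂) mod p = 23·(77 − 3) mod 89 = 11.
m = m₂ + h·q = 3 + 11·31 = 344.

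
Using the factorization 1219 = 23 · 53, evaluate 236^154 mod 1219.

1128

Mod 23: 236 ≡ 6; since 22 | 154, by Fermat 6^154 ≡ 1 (mod 23).
Mod 53: 236 ≡ 24; by Fermat, exponent reduces to 154 mod 52 = 50; 24^50 ≡ 15 (mod 53).
Combine by CRT: x ≡ 1 (mod 23), x ≡ 15 (mod 53) ⇒ x ≡ 1128 (mod 1219).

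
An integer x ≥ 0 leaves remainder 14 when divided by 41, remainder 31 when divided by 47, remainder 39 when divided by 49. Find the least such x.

2146

The moduli are pairwise coprime; N = 41·47·49 = 94423.
N/41 = 2303; 2303 ≡ 7 (mod 41); 7·6 ≡ 1, so inverse 6.
N/47 = 2009; 2009 ≡ 35 (mod 47); 35·43 ≡ 1, so inverse 43.
N/49 = 1927; 1927 ≡ 16 (mod 49); 16·46 ≡ 1, so inverse 46.
x ≡ 14·2303·6 + 31·2009·43 + 39·1927·46 = 6328487.
6328487 mod 94423 = 2146.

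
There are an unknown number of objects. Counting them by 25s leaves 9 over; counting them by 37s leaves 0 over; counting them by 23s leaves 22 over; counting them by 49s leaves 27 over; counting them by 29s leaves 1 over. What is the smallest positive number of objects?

The moduli are pairwise coprime; M = 25·37·23·49·29 = 30231775.
M/25 = 1209271; 1209271 ≡ 21 (mod 25); 21·6 ≡ 1, so inverse 6.
M/37 = 817075; 817075 ≡ 4 (mod 37); 4·28 ≡ 1, so inverse 28.
M/23 = 1314425; 1314425 ≡ 21 (mod 23); 21·11 ≡ 1, so inverse 11.
M/49 = 616975; 616975 ≡ 16 (mod 49); 16·46 ≡ 1, so inverse 46.
M/29 = 1042475; 1042475 ≡ 12 (mod 29); 12·17 ≡ 1, so inverse 17.
N ≡ 9·1209271·6 + 0·817075·28 + 22·1314425·11 + 27·616975·46 + 1·1042475·17 = 1167396509.
1167396509 mod 30231775 = 18589059.

18589059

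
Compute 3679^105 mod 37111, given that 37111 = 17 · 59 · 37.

9445

Mod 17: 3679 ≡ 7; by Fermat, exponent reduces to 105 mod 16 = 9; 7^9 ≡ 10 (mod 17).
Mod 59: 3679 ≡ 21; by Fermat, exponent reduces to 105 mod 58 = 47; 21^47 ≡ 5 (mod 59).
Mod 37: 3679 ≡ 16; by Fermat, exponent reduces to 105 mod 36 = 33; 16^33 ≡ 10 (mod 37).
Combine by CRT: x ≡ 10 (mod 17), x ≡ 5 (mod 59), x ≡ 10 (mod 37) ⇒ x ≡ 9445 (mod 37111).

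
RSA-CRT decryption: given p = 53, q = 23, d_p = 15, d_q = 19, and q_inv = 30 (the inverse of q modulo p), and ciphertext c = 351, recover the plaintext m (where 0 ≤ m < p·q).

m₁ = c^(d_p) mod p: c ≡ 33 (mod 53), and 33^15 mod 53 = 31.
m₂ = c^(d_q) mod q: c ≡ 6 (mod 23), and 6^19 mod 23 = 18.
h = q_inv·(m₁ − m₂) mod p = 30·(31 − 18) mod 53 = 19.
m = m₂ + h·q = 18 + 19·23 = 455.

455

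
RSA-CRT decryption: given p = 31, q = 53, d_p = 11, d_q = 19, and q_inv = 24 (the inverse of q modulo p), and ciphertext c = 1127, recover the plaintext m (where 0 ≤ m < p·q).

m₁ = c^(d_p) mod p: c ≡ 11 (mod 31), and 11^11 mod 31 = 24.
m₂ = c^(d_q) mod q: c ≡ 14 (mod 53), and 14^19 mod 53 = 26.
h = q_inv·(m₁ − m₂) mod p = 24·(24 − 26) mod 31 = 14.
m = m₂ + h·q = 26 + 14·53 = 768.

768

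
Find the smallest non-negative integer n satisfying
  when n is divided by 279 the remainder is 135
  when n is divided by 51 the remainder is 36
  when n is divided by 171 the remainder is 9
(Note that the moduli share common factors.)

80208

gcd(279, 51) = 3 and 3 | (36 − 135), so the pair is consistent; merging gives n ≡ 4320 (mod 4743), where 4743 = lcm(279, 51).
gcd(4743, 171) = 9 and 9 | (9 − 4320), so the pair is consistent; merging gives n ≡ 80208 (mod 90117), where 90117 = lcm(4743, 171).
The solution is unique modulo lcm(279, 51, 171) = 90117.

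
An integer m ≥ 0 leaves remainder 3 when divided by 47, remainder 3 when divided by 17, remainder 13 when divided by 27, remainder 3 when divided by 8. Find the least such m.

89491

From m ≡ 3 (mod 47) write m = 3 + 47t. Substituting into m ≡ 3 (mod 17) gives 47t ≡ 0 (mod 17), and since 13⁻¹ ≡ 4 (mod 17), t ≡ 0. Hence m ≡ 3 + 47·0 = 3 (mod 799).
From m ≡ 3 (mod 799) write m = 3 + 799t. Substituting into m ≡ 13 (mod 27) gives 799t ≡ 10 (mod 27), and since 16⁻¹ ≡ 22 (mod 27), t ≡ 4. Hence m ≡ 3 + 799·4 = 3199 (mod 21573).
From m ≡ 3199 (mod 21573) write m = 3199 + 21573t. Substituting into m ≡ 3 (mod 8) gives 21573t ≡ 4 (mod 8), and since 5⁻¹ ≡ 5 (mod 8), t ≡ 4. Hence m ≡ 3199 + 21573·4 = 89491 (mod 172584).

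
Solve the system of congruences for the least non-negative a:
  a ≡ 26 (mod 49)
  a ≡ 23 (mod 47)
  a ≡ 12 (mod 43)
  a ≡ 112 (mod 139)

The moduli are pairwise coprime; N = 49·47·43·139 = 13765031.
N/49 = 280919; 280919 ≡ 2 (mod 49); 2·25 ≡ 1, so inverse 25.
N/47 = 292873; 292873 ≡ 16 (mod 47); 16·3 ≡ 1, so inverse 3.
N/43 = 320117; 320117 ≡ 25 (mod 43); 25·31 ≡ 1, so inverse 31.
N/139 = 99029; 99029 ≡ 61 (mod 139); 61·98 ≡ 1, so inverse 98.
a ≡ 26·280919·25 + 23·292873·3 + 12·320117·31 + 112·99029·98 = 1408831415.
1408831415 mod 13765031 = 4798253.

4798253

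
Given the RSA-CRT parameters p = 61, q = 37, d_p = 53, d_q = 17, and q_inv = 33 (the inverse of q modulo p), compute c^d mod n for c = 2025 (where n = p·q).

1602

m₁ = c^(d_p) mod p: c ≡ 12 (mod 61), and 12^53 mod 61 = 16.
m₂ = c^(d_q) mod q: c ≡ 27 (mod 37), and 27^17 mod 37 = 11.
h = q_inv·(m₁ − m₂) mod p = 33·(16 − 11) mod 61 = 43.
m = m₂ + h·q = 11 + 43·37 = 1602.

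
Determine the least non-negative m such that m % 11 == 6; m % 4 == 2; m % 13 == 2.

314

The moduli are pairwise coprime; N = 11·4·13 = 572.
N/11 = 52; 52 ≡ 8 (mod 11); 8·7 ≡ 1, so inverse 7.
N/4 = 143; 143 ≡ 3 (mod 4); 3·3 ≡ 1, so inverse 3.
N/13 = 44; 44 ≡ 5 (mod 13); 5·8 ≡ 1, so inverse 8.
m ≡ 6·52·7 + 2·143·3 + 2·44·8 = 3746.
3746 mod 572 = 314.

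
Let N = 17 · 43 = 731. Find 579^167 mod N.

Mod 17: 579 ≡ 1; by Fermat, exponent reduces to 167 mod 16 = 7; 1^7 ≡ 1 (mod 17).
Mod 43: 579 ≡ 20; by Fermat, exponent reduces to 167 mod 42 = 41; 20^41 ≡ 28 (mod 43).
Combine by CRT: x ≡ 1 (mod 17), x ≡ 28 (mod 43) ⇒ x ≡ 630 (mod 731).

630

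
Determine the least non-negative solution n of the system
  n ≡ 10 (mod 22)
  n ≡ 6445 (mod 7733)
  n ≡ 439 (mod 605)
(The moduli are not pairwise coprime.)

gcd(22, 7733) = 11 and 11 | (6445 − 10), so the pair is consistent; merging gives n ≡ 14178 (mod 15466), where 15466 = lcm(22, 7733).
gcd(15466, 605) = 11 and 11 | (439 − 14178), so the pair is consistent; merging gives n ≡ 570954 (mod 850630), where 850630 = lcm(15466, 605).
The solution is unique modulo lcm(22, 7733, 605) = 850630.

570954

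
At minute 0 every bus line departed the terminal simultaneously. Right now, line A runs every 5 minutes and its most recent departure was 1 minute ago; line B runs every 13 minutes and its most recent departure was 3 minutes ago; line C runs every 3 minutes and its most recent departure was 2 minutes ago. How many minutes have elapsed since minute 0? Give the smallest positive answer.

146

Combine the congruences pairwise.
From t ≡ 1 (mod 5) write t = 1 + 5s. Substituting into t ≡ 3 (mod 13) gives 5s ≡ 2 (mod 13), and since 5⁻¹ ≡ 8 (mod 13), s ≡ 3. Hence t ≡ 1 + 5·3 = 16 (mod 65).
From t ≡ 16 (mod 65) write t = 16 + 65s. Substituting into t ≡ 2 (mod 3) gives 65s ≡ 1 (mod 3), and since 2⁻¹ ≡ 2 (mod 3), s ≡ 2. Hence t ≡ 16 + 65·2 = 146 (mod 195).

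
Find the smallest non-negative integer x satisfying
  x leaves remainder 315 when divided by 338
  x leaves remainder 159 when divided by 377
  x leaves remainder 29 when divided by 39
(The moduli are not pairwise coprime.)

1667

gcd(338, 377) = 13 and 13 | (159 − 315), so the pair is consistent; merging gives x ≡ 1667 (mod 9802), where 9802 = lcm(338, 377).
gcd(9802, 39) = 13 and 13 | (29 − 1667), so the pair is consistent; merging gives x ≡ 1667 (mod 29406), where 29406 = lcm(9802, 39).
The solution is unique modulo lcm(338, 377, 39) = 29406.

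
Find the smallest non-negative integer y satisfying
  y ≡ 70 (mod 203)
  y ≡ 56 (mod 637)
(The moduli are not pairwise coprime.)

Combine the congruences pairwise.
gcd(203, 637) = 7 and 7 | (56 − 70), so the pair is consistent; merging gives y ≡ 9611 (mod 18473), where 18473 = lcm(203, 637).
The solution is unique modulo lcm(203, 637) = 18473.

9611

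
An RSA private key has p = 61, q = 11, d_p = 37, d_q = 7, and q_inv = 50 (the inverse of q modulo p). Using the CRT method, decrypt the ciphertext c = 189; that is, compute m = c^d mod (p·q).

m₁ = c^(d_p) mod p: c ≡ 6 (mod 61), and 6^37 mod 61 = 54.
m₂ = c^(d_q) mod q: c ≡ 2 (mod 11), and 2^7 mod 11 = 7.
h = q_inv·(m₁ − m₂) mod p = 50·(54 − 7) mod 61 = 32.
m = m₂ + h·q = 7 + 32·11 = 359.

359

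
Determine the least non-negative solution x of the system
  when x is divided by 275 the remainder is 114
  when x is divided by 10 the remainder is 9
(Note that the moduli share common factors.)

389

gcd(275, 10) = 5 and 5 | (9 − 114), so the pair is consistent; merging gives x ≡ 389 (mod 550), where 550 = lcm(275, 10).
The solution is unique modulo lcm(275, 10) = 550.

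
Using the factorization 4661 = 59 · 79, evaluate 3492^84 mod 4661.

4568

Mod 59: 3492 ≡ 11; by Fermat, exponent reduces to 84 mod 58 = 26; 11^26 ≡ 25 (mod 59).
Mod 79: 3492 ≡ 16; by Fermat, exponent reduces to 84 mod 78 = 6; 16^6 ≡ 65 (mod 79).
Combine by CRT: x ≡ 25 (mod 59), x ≡ 65 (mod 79) ⇒ x ≡ 4568 (mod 4661).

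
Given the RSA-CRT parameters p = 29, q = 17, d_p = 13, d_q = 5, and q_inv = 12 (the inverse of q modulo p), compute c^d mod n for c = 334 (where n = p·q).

27

m₁ = c^(d_p) mod p: c ≡ 15 (mod 29), and 15^13 mod 29 = 27.
m₂ = c^(d_q) mod q: c ≡ 11 (mod 17), and 11^5 mod 17 = 10.
h = q_inv·(m₁ − m₂) mod p = 12·(27 − 10) mod 29 = 1.
m = m₂ + h·q = 10 + 1·17 = 27.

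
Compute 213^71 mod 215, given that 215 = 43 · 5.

127

Mod 43: 213 ≡ 41; by Fermat, exponent reduces to 71 mod 42 = 29; 41^29 ≡ 41 (mod 43).
Mod 5: 213 ≡ 3; by Fermat, exponent reduces to 71 mod 4 = 3; 3^3 ≡ 2 (mod 5).
Combine by CRT: x ≡ 41 (mod 43), x ≡ 2 (mod 5) ⇒ x ≡ 127 (mod 215).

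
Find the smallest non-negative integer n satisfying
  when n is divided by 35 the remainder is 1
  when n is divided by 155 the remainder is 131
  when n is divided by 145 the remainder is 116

20126

gcd(35, 155) = 5 and 5 | (131 − 1), so the pair is consistent; merging gives n ≡ 596 (mod 1085), where 1085 = lcm(35, 155).
gcd(1085, 145) = 5 and 5 | (116 − 596), so the pair is consistent; merging gives n ≡ 20126 (mod 31465), where 31465 = lcm(1085, 145).
The solution is unique modulo lcm(35, 155, 145) = 31465.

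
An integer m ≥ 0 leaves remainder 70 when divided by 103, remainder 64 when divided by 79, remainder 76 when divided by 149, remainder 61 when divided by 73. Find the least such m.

80521762

From m ≡ 70 (mod 103) write m = 70 + 103t. Substituting into m ≡ 64 (mod 79) gives 103t ≡ 73 (mod 79), and since 24⁻¹ ≡ 56 (mod 79), t ≡ 59. Hence m ≡ 70 + 103·59 = 6147 (mod 8137).
From m ≡ 6147 (mod 8137) write m = 6147 + 8137t. Substituting into m ≡ 76 (mod 149) gives 8137t ≡ 38 (mod 149), and since 91⁻¹ ≡ 131 (mod 149), t ≡ 61. Hence m ≡ 6147 + 8137·61 = 502504 (mod 1212413).
From m ≡ 502504 (mod 1212413) write m = 502504 + 1212413t. Substituting into m ≡ 61 (mod 73) gives 1212413t ≡ 16 (mod 73), and since 29⁻¹ ≡ 68 (mod 73), t ≡ 66. Hence m ≡ 502504 + 1212413·66 = 80521762 (mod 88506149).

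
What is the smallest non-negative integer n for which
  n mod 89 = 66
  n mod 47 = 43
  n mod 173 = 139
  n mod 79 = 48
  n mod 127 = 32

684377759

Combine the congruences pairwise.
From n ≡ 66 (mod 89) write n = 66 + 89t. Substituting into n ≡ 43 (mod 47) gives 89t ≡ 24 (mod 47), and since 42⁻¹ ≡ 28 (mod 47), t ≡ 14. Hence n ≡ 66 + 89·14 = 1312 (mod 4183).
From n ≡ 1312 (mod 4183) write n = 1312 + 4183t. Substituting into n ≡ 139 (mod 173) gives 4183t ≡ 38 (mod 173), and since 31⁻¹ ≡ 67 (mod 173), t ≡ 124. Hence n ≡ 1312 + 4183·124 = 520004 (mod 723659).
From n ≡ 520004 (mod 723659) write n = 520004 + 723659t. Substituting into n ≡ 48 (mod 79) gives 723659t ≡ 22 (mod 79), and since 19⁻¹ ≡ 25 (mod 79), t ≡ 76. Hence n ≡ 520004 + 723659·76 = 55518088 (mod 57169061).
From n ≡ 55518088 (mod 57169061) write n = 55518088 + 57169061t. Substituting into n ≡ 32 (mod 127) gives 57169061t ≡ 121 (mod 127), and since 11⁻¹ ≡ 104 (mod 127), t ≡ 11. Hence n ≡ 55518088 + 57169061·11 = 684377759 (mod 7260470747).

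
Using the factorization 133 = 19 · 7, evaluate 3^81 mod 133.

Mod 19: 3 ≡ 3; by Fermat, exponent reduces to 81 mod 18 = 9; 3^9 ≡ 18 (mod 19).
Mod 7: 3 ≡ 3; by Fermat, exponent reduces to 81 mod 6 = 3; 3^3 ≡ 6 (mod 7).
Combine by CRT: x ≡ 18 (mod 19), x ≡ 6 (mod 7) ⇒ x ≡ 132 (mod 133).

132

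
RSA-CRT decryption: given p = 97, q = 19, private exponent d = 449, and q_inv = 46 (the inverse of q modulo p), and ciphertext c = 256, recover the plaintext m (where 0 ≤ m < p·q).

d_p = d mod (p−1) = 449 mod 96 = 65; d_q = d mod (q−1) = 17.
m₁ = c^(d_p) mod p: c ≡ 62 (mod 97), and 62^65 mod 97 = 36.
m₂ = c^(d_q) mod q: c ≡ 9 (mod 19), and 9^17 mod 19 = 17.
h = q_inv·(m₁ − m₂) mod p = 46·(36 − 17) mod 97 = 1.
m = m₂ + h·q = 17 + 1·19 = 36.

36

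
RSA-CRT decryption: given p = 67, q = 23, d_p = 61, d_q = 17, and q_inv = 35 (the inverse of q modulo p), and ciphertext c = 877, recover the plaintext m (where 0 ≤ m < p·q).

m₁ = c^(d_p) mod p: c ≡ 6 (mod 67), and 6^61 mod 67 = 17.
m₂ = c^(d_q) mod q: c ≡ 3 (mod 23), and 3^17 mod 23 = 16.
h = q_inv·(m₁ − m₂) mod p = 35·(17 − 16) mod 67 = 35.
m = m₂ + h·q = 16 + 35·23 = 821.

821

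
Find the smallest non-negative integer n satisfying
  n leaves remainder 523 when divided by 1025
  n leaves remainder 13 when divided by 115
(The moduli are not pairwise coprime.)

gcd(1025, 115) = 5 and 5 | (13 − 523), so the pair is consistent; merging gives n ≡ 5648 (mod 23575), where 23575 = lcm(1025, 115).
The solution is unique modulo lcm(1025, 115) = 23575.

5648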